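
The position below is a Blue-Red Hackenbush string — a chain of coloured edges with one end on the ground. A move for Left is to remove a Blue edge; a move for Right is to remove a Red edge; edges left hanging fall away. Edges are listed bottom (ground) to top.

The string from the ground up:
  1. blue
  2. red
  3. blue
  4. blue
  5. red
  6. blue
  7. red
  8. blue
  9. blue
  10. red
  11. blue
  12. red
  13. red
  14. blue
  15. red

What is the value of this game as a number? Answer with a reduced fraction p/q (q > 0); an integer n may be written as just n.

13733/16384

Recurse on prefixes of the 15-edge string blue red blue blue red blue red blue blue red blue red red blue red:
b: Left { 0 }, Right {  } so simplest 1
br: Left { 0 }, Right { 1 } so simplest 1/2
brb: Left { 0, 1/2 }, Right { 1 } so simplest 3/4
brbb: Left { 0, 1/2, 3/4 }, Right { 1 } so simplest 7/8
brbbr: Left { 0, 1/2, 3/4 }, Right { 7/8, 1 } so simplest 13/16
brbbrb: Left { 0, 1/2, 3/4, 13/16 }, Right { 7/8, 1 } so simplest 27/32
brbbrbr: Left { 0, 1/2, 3/4, 13/16 }, Right { 27/32, 7/8, 1 } so simplest 53/64
brbbrbrb: Left { 0, 1/2, 3/4, 13/16, 53/64 }, Right { 27/32, 7/8, 1 } so simplest 107/128
brbbrbrbb: Left { 0, 1/2, 3/4, 13/16, 53/64, 107/128 }, Right { 27/32, 7/8, 1 } so simplest 215/256
brbbrbrbbr: Left { 0, 1/2, 3/4, 13/16, 53/64, 107/128 }, Right { 215/256, 27/32, 7/8, 1 } so simplest 429/512
brbbrbrbbrb: Left { 0, 1/2, 3/4, 13/16, 53/64, 107/128, 429/512 }, Right { 215/256, 27/32, 7/8, 1 } so simplest 859/1024
brbbrbrbbrbr: Left { 0, 1/2, 3/4, 13/16, 53/64, 107/128, 429/512 }, Right { 859/1024, 215/256, 27/32, 7/8, 1 } so simplest 1717/2048
brbbrbrbbrbrr: Left { 0, 1/2, 3/4, 13/16, 53/64, 107/128, 429/512 }, Right { 1717/2048, 859/1024, 215/256, 27/32, 7/8, 1 } so simplest 3433/4096
brbbrbrbbrbrrb: Left { 0, 1/2, 3/4, 13/16, 53/64, 107/128, 429/512, 3433/4096 }, Right { 1717/2048, 859/1024, 215/256, 27/32, 7/8, 1 } so simplest 6867/8192
brbbrbrbbrbrrbr: Left { 0, 1/2, 3/4, 13/16, 53/64, 107/128, 429/512, 3433/4096 }, Right { 6867/8192, 1717/2048, 859/1024, 215/256, 27/32, 7/8, 1 } so simplest 13733/16384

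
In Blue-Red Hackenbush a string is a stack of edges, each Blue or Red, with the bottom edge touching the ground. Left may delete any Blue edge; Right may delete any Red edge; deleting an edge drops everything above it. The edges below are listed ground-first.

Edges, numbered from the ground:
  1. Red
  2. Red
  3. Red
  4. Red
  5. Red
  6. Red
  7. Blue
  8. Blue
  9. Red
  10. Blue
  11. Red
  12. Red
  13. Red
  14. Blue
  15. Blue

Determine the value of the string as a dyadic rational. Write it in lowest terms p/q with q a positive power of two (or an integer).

-2745/512

Recurse on prefixes of the 15-edge string Red Red Red Red Red Red Blue Blue Red Blue Red Red Red Blue Blue:
edge 1 of 15 (Red): { none | 0 } so -1
edge 2 of 15 (Red): { none | -1 0 } so -2
edge 3 of 15 (Red): { none | -2 -1 0 } so -3
edge 4 of 15 (Red): { none | -3 -2 -1 0 } so -4
edge 5 of 15 (Red): { none | -4 -3 -2 -1 0 } so -5
edge 6 of 15 (Red): { none | -5 -4 -3 -2 -1 0 } so -6
edge 7 of 15 (Blue): { -6 | -5 -4 -3 -2 -1 0 } so -11/2
edge 8 of 15 (Blue): { -6 -11/2 | -5 -4 -3 -2 -1 0 } so -21/4
edge 9 of 15 (Red): { -6 -11/2 | -21/4 -5 -4 -3 -2 -1 0 } so -43/8
edge 10 of 15 (Blue): { -6 -11/2 -43/8 | -21/4 -5 -4 -3 -2 -1 0 } so -85/16
edge 11 of 15 (Red): { -6 -11/2 -43/8 | -85/16 -21/4 -5 -4 -3 -2 -1 0 } so -171/32
edge 12 of 15 (Red): { -6 -11/2 -43/8 | -171/32 -85/16 -21/4 -5 -4 -3 -2 -1 0 } so -343/64
edge 13 of 15 (Red): { -6 -11/2 -43/8 | -343/64 -171/32 -85/16 -21/4 -5 -4 -3 -2 -1 0 } so -687/128
edge 14 of 15 (Blue): { -6 -11/2 -43/8 -687/128 | -343/64 -171/32 -85/16 -21/4 -5 -4 -3 -2 -1 0 } so -1373/256
edge 15 of 15 (Blue): { -6 -11/2 -43/8 -687/128 -1373/256 | -343/64 -171/32 -85/16 -21/4 -5 -4 -3 -2 -1 0 } so -2745/512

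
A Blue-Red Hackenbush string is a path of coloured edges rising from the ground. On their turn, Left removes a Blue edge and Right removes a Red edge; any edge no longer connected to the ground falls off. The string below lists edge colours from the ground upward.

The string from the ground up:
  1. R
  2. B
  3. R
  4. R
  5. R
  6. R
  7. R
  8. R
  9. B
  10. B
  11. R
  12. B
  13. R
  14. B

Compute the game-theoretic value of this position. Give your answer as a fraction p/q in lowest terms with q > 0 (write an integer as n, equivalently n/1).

Recurse on prefixes of the 14-edge string R B R R R R R R B B R B R B:
edge 1 of 14 (R): { · | 0 } gives -1
edge 2 of 14 (B): { -1 | 0 } gives -1/2
edge 3 of 14 (R): { -1 | -1/2; 0 } gives -3/4
edge 4 of 14 (R): { -1 | -3/4; -1/2; 0 } gives -7/8
edge 5 of 14 (R): { -1 | -7/8; -3/4; -1/2; 0 } gives -15/16
edge 6 of 14 (R): { -1 | -15/16; -7/8; -3/4; -1/2; 0 } gives -31/32
edge 7 of 14 (R): { -1 | -31/32; -15/16; -7/8; -3/4; -1/2; 0 } gives -63/64
edge 8 of 14 (R): { -1 | -63/64; -31/32; -15/16; -7/8; -3/4; -1/2; 0 } gives -127/128
edge 9 of 14 (B): { -1; -127/128 | -63/64; -31/32; -15/16; -7/8; -3/4; -1/2; 0 } gives -253/256
edge 10 of 14 (B): { -1; -127/128; -253/256 | -63/64; -31/32; -15/16; -7/8; -3/4; -1/2; 0 } gives -505/512
edge 11 of 14 (R): { -1; -127/128; -253/256 | -505/512; -63/64; -31/32; -15/16; -7/8; -3/4; -1/2; 0 } gives -1011/1024
edge 12 of 14 (B): { -1; -127/128; -253/256; -1011/1024 | -505/512; -63/64; -31/32; -15/16; -7/8; -3/4; -1/2; 0 } gives -2021/2048
edge 13 of 14 (R): { -1; -127/128; -253/256; -1011/1024 | -2021/2048; -505/512; -63/64; -31/32; -15/16; -7/8; -3/4; -1/2; 0 } gives -4043/4096
edge 14 of 14 (B): { -1; -127/128; -253/256; -1011/1024; -4043/4096 | -2021/2048; -505/512; -63/64; -31/32; -15/16; -7/8; -3/4; -1/2; 0 } gives -8085/8192

-8085/8192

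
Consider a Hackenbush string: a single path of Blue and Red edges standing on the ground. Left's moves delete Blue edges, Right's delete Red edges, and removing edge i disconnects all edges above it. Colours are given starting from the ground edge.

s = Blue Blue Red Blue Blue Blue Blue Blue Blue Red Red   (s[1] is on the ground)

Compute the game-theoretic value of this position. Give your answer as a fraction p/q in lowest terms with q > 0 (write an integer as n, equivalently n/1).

1017/512

edge 1 of 11 (Blue): { 0 | · } = 1
edge 2 of 11 (Blue): { 0; 1 | · } = 2
edge 3 of 11 (Red): { 0; 1 | 2 } = 3/2
edge 4 of 11 (Blue): { 0; 1; 3/2 | 2 } = 7/4
edge 5 of 11 (Blue): { 0; 1; 3/2; 7/4 | 2 } = 15/8
edge 6 of 11 (Blue): { 0; 1; 3/2; 7/4; 15/8 | 2 } = 31/16
edge 7 of 11 (Blue): { 0; 1; 3/2; 7/4; 15/8; 31/16 | 2 } = 63/32
edge 8 of 11 (Blue): { 0; 1; 3/2; 7/4; 15/8; 31/16; 63/32 | 2 } = 127/64
edge 9 of 11 (Blue): { 0; 1; 3/2; 7/4; 15/8; 31/16; 63/32; 127/64 | 2 } = 255/128
edge 10 of 11 (Red): { 0; 1; 3/2; 7/4; 15/8; 31/16; 63/32; 127/64 | 255/128; 2 } = 509/256
edge 11 of 11 (Red): { 0; 1; 3/2; 7/4; 15/8; 31/16; 63/32; 127/64 | 509/256; 255/128; 2 } = 1017/512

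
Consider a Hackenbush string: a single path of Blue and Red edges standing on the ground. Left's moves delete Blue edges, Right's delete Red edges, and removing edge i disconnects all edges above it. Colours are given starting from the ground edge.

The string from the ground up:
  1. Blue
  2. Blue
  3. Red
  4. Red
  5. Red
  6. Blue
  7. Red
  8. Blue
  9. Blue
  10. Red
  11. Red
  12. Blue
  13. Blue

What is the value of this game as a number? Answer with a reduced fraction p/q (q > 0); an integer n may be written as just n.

val(B) = { 0 | · } = 1
val(BB) = { 0 1 | · } = 2
val(BBR) = { 0 1 | 2 } = 3/2
val(BBRR) = { 0 1 | 3/2 2 } = 5/4
val(BBRRR) = { 0 1 | 5/4 3/2 2 } = 9/8
val(BBRRRB) = { 0 1 9/8 | 5/4 3/2 2 } = 19/16
val(BBRRRBR) = { 0 1 9/8 | 19/16 5/4 3/2 2 } = 37/32
val(BBRRRBRB) = { 0 1 9/8 37/32 | 19/16 5/4 3/2 2 } = 75/64
val(BBRRRBRBB) = { 0 1 9/8 37/32 75/64 | 19/16 5/4 3/2 2 } = 151/128
val(BBRRRBRBBR) = { 0 1 9/8 37/32 75/64 | 151/128 19/16 5/4 3/2 2 } = 301/256
val(BBRRRBRBBRR) = { 0 1 9/8 37/32 75/64 | 301/256 151/128 19/16 5/4 3/2 2 } = 601/512
val(BBRRRBRBBRRB) = { 0 1 9/8 37/32 75/64 601/512 | 301/256 151/128 19/16 5/4 3/2 2 } = 1203/1024
val(BBRRRBRBBRRBB) = { 0 1 9/8 37/32 75/64 601/512 1203/1024 | 301/256 151/128 19/16 5/4 3/2 2 } = 2407/2048

2407/2048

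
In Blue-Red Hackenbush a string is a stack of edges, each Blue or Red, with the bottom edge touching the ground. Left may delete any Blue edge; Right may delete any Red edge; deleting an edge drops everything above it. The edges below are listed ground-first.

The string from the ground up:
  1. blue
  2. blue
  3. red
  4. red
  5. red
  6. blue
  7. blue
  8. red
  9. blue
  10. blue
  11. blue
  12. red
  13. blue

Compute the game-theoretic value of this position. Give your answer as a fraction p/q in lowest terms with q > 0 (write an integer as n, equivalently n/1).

Prefix values for blue blue red red red blue blue red blue blue blue red blue via {L|R} + simplicity:
1 of 13 · b · max L 0 · min R +∞ ⇒ 1
2 of 13 · bb · max L 1 · min R +∞ ⇒ 2
3 of 13 · bbr · max L 1 · min R 2 ⇒ 3/2
4 of 13 · bbrr · max L 1 · min R 3/2 ⇒ 5/4
5 of 13 · bbrrr · max L 1 · min R 5/4 ⇒ 9/8
6 of 13 · bbrrrb · max L 9/8 · min R 5/4 ⇒ 19/16
7 of 13 · bbrrrbb · max L 19/16 · min R 5/4 ⇒ 39/32
8 of 13 · bbrrrbbr · max L 19/16 · min R 39/32 ⇒ 77/64
9 of 13 · bbrrrbbrb · max L 77/64 · min R 39/32 ⇒ 155/128
10 of 13 · bbrrrbbrbb · max L 155/128 · min R 39/32 ⇒ 311/256
11 of 13 · bbrrrbbrbbb · max L 311/256 · min R 39/32 ⇒ 623/512
12 of 13 · bbrrrbbrbbbr · max L 311/256 · min R 623/512 ⇒ 1245/1024
13 of 13 · bbrrrbbrbbbrb · max L 1245/1024 · min R 623/512 ⇒ 2491/2048

2491/2048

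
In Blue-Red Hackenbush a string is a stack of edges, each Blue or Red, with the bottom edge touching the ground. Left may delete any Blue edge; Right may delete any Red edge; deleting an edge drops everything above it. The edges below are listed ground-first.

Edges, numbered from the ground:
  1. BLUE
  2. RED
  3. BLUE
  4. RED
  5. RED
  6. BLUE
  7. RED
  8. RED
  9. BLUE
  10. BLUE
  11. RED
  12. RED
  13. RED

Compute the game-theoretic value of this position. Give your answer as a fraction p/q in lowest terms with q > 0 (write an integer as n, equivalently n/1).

2353/4096

Recurse on prefixes of the 13-edge string BLUE RED BLUE RED RED BLUE RED RED BLUE BLUE RED RED RED:
step 1: add BLUE to get B; options L={ 0 } R={  } = 1
step 2: add RED to get BR; options L={ 0 } R={ 1 } = 1/2
step 3: add BLUE to get BRB; options L={ 0; 1/2 } R={ 1 } = 3/4
step 4: add RED to get BRBR; options L={ 0; 1/2 } R={ 3/4; 1 } = 5/8
step 5: add RED to get BRBRR; options L={ 0; 1/2 } R={ 5/8; 3/4; 1 } = 9/16
step 6: add BLUE to get BRBRRB; options L={ 0; 1/2; 9/16 } R={ 5/8; 3/4; 1 } = 19/32
step 7: add RED to get BRBRRBR; options L={ 0; 1/2; 9/16 } R={ 19/32; 5/8; 3/4; 1 } = 37/64
step 8: add RED to get BRBRRBRR; options L={ 0; 1/2; 9/16 } R={ 37/64; 19/32; 5/8; 3/4; 1 } = 73/128
step 9: add BLUE to get BRBRRBRRB; options L={ 0; 1/2; 9/16; 73/128 } R={ 37/64; 19/32; 5/8; 3/4; 1 } = 147/256
step 10: add BLUE to get BRBRRBRRBB; options L={ 0; 1/2; 9/16; 73/128; 147/256 } R={ 37/64; 19/32; 5/8; 3/4; 1 } = 295/512
step 11: add RED to get BRBRRBRRBBR; options L={ 0; 1/2; 9/16; 73/128; 147/256 } R={ 295/512; 37/64; 19/32; 5/8; 3/4; 1 } = 589/1024
step 12: add RED to get BRBRRBRRBBRR; options L={ 0; 1/2; 9/16; 73/128; 147/256 } R={ 589/1024; 295/512; 37/64; 19/32; 5/8; 3/4; 1 } = 1177/2048
step 13: add RED to get BRBRRBRRBBRRR; options L={ 0; 1/2; 9/16; 73/128; 147/256 } R={ 1177/2048; 589/1024; 295/512; 37/64; 19/32; 5/8; 3/4; 1 } = 2353/4096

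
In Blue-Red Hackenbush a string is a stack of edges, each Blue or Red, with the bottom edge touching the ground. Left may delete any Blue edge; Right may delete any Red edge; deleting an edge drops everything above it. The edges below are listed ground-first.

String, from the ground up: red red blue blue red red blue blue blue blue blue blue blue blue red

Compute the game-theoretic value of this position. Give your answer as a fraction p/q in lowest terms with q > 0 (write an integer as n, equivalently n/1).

Prefix values for red red blue blue red red blue blue blue blue blue blue blue blue red via {L|R} + simplicity:
edge 1 of 15 (red): { — | 0 } so -1
edge 2 of 15 (red): { — | -1, 0 } so -2
edge 3 of 15 (blue): { -2 | -1, 0 } so -3/2
edge 4 of 15 (blue): { -2, -3/2 | -1, 0 } so -5/4
edge 5 of 15 (red): { -2, -3/2 | -5/4, -1, 0 } so -11/8
edge 6 of 15 (red): { -2, -3/2 | -11/8, -5/4, -1, 0 } so -23/16
edge 7 of 15 (blue): { -2, -3/2, -23/16 | -11/8, -5/4, -1, 0 } so -45/32
edge 8 of 15 (blue): { -2, -3/2, -23/16, -45/32 | -11/8, -5/4, -1, 0 } so -89/64
edge 9 of 15 (blue): { -2, -3/2, -23/16, -45/32, -89/64 | -11/8, -5/4, -1, 0 } so -177/128
edge 10 of 15 (blue): { -2, -3/2, -23/16, -45/32, -89/64, -177/128 | -11/8, -5/4, -1, 0 } so -353/256
edge 11 of 15 (blue): { -2, -3/2, -23/16, -45/32, -89/64, -177/128, -353/256 | -11/8, -5/4, -1, 0 } so -705/512
edge 12 of 15 (blue): { -2, -3/2, -23/16, -45/32, -89/64, -177/128, -353/256, -705/512 | -11/8, -5/4, -1, 0 } so -1409/1024
edge 13 of 15 (blue): { -2, -3/2, -23/16, -45/32, -89/64, -177/128, -353/256, -705/512, -1409/1024 | -11/8, -5/4, -1, 0 } so -2817/2048
edge 14 of 15 (blue): { -2, -3/2, -23/16, -45/32, -89/64, -177/128, -353/256, -705/512, -1409/1024, -2817/2048 | -11/8, -5/4, -1, 0 } so -5633/4096
edge 15 of 15 (red): { -2, -3/2, -23/16, -45/32, -89/64, -177/128, -353/256, -705/512, -1409/1024, -2817/2048 | -5633/4096, -11/8, -5/4, -1, 0 } so -11267/8192

-11267/8192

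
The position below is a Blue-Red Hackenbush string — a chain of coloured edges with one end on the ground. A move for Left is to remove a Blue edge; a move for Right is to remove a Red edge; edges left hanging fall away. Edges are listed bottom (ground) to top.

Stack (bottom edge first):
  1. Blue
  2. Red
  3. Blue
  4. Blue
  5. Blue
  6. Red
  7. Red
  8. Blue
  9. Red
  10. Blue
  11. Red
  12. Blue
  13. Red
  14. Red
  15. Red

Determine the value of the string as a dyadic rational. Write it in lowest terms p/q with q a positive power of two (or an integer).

val_1 [B]  L=[0]  R=[none]  → 1
val_2 [BR]  L=[0]  R=[1]  → 1/2
val_3 [BRB]  L=[0, 1/2]  R=[1]  → 3/4
val_4 [BRBB]  L=[0, 1/2, 3/4]  R=[1]  → 7/8
val_5 [BRBBB]  L=[0, 1/2, 3/4, 7/8]  R=[1]  → 15/16
val_6 [BRBBBR]  L=[0, 1/2, 3/4, 7/8]  R=[15/16, 1]  → 29/32
val_7 [BRBBBRR]  L=[0, 1/2, 3/4, 7/8]  R=[29/32, 15/16, 1]  → 57/64
val_8 [BRBBBRRB]  L=[0, 1/2, 3/4, 7/8, 57/64]  R=[29/32, 15/16, 1]  → 115/128
val_9 [BRBBBRRBR]  L=[0, 1/2, 3/4, 7/8, 57/64]  R=[115/128, 29/32, 15/16, 1]  → 229/256
val_10 [BRBBBRRBRB]  L=[0, 1/2, 3/4, 7/8, 57/64, 229/256]  R=[115/128, 29/32, 15/16, 1]  → 459/512
val_11 [BRBBBRRBRBR]  L=[0, 1/2, 3/4, 7/8, 57/64, 229/256]  R=[459/512, 115/128, 29/32, 15/16, 1]  → 917/1024
val_12 [BRBBBRRBRBRB]  L=[0, 1/2, 3/4, 7/8, 57/64, 229/256, 917/1024]  R=[459/512, 115/128, 29/32, 15/16, 1]  → 1835/2048
val_13 [BRBBBRRBRBRBR]  L=[0, 1/2, 3/4, 7/8, 57/64, 229/256, 917/1024]  R=[1835/2048, 459/512, 115/128, 29/32, 15/16, 1]  → 3669/4096
val_14 [BRBBBRRBRBRBRR]  L=[0, 1/2, 3/4, 7/8, 57/64, 229/256, 917/1024]  R=[3669/4096, 1835/2048, 459/512, 115/128, 29/32, 15/16, 1]  → 7337/8192
val_15 [BRBBBRRBRBRBRRR]  L=[0, 1/2, 3/4, 7/8, 57/64, 229/256, 917/1024]  R=[7337/8192, 3669/4096, 1835/2048, 459/512, 115/128, 29/32, 15/16, 1]  → 14673/16384

14673/16384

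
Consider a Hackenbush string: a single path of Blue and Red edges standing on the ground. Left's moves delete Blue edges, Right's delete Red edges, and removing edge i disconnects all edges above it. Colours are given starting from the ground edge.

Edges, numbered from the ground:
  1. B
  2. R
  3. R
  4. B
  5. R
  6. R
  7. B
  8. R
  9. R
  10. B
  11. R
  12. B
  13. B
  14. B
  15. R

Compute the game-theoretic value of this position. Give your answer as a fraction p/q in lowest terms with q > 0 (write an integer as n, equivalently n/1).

value_1 [B]  L=[0]  R=[none]  -> 1
value_2 [BR]  L=[0]  R=[1]  -> 1/2
value_3 [BRR]  L=[0]  R=[1/2; 1]  -> 1/4
value_4 [BRRB]  L=[0; 1/4]  R=[1/2; 1]  -> 3/8
value_5 [BRRBR]  L=[0; 1/4]  R=[3/8; 1/2; 1]  -> 5/16
value_6 [BRRBRR]  L=[0; 1/4]  R=[5/16; 3/8; 1/2; 1]  -> 9/32
value_7 [BRRBRRB]  L=[0; 1/4; 9/32]  R=[5/16; 3/8; 1/2; 1]  -> 19/64
value_8 [BRRBRRBR]  L=[0; 1/4; 9/32]  R=[19/64; 5/16; 3/8; 1/2; 1]  -> 37/128
value_9 [BRRBRRBRR]  L=[0; 1/4; 9/32]  R=[37/128; 19/64; 5/16; 3/8; 1/2; 1]  -> 73/256
value_10 [BRRBRRBRRB]  L=[0; 1/4; 9/32; 73/256]  R=[37/128; 19/64; 5/16; 3/8; 1/2; 1]  -> 147/512
value_11 [BRRBRRBRRBR]  L=[0; 1/4; 9/32; 73/256]  R=[147/512; 37/128; 19/64; 5/16; 3/8; 1/2; 1]  -> 293/1024
value_12 [BRRBRRBRRBRB]  L=[0; 1/4; 9/32; 73/256; 293/1024]  R=[147/512; 37/128; 19/64; 5/16; 3/8; 1/2; 1]  -> 587/2048
value_13 [BRRBRRBRRBRBB]  L=[0; 1/4; 9/32; 73/256; 293/1024; 587/2048]  R=[147/512; 37/128; 19/64; 5/16; 3/8; 1/2; 1]  -> 1175/4096
value_14 [BRRBRRBRRBRBBB]  L=[0; 1/4; 9/32; 73/256; 293/1024; 587/2048; 1175/4096]  R=[147/512; 37/128; 19/64; 5/16; 3/8; 1/2; 1]  -> 2351/8192
value_15 [BRRBRRBRRBRBBBR]  L=[0; 1/4; 9/32; 73/256; 293/1024; 587/2048; 1175/4096]  R=[2351/8192; 147/512; 37/128; 19/64; 5/16; 3/8; 1/2; 1]  -> 4701/16384

4701/16384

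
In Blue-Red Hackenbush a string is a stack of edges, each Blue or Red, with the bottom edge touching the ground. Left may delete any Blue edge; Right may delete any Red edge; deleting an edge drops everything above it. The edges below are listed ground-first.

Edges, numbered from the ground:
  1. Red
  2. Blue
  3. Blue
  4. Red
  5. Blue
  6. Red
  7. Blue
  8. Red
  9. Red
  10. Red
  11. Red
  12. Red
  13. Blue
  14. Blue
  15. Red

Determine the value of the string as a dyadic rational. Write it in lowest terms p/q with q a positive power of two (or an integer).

edge 1 of 15 (Red): { none | 0 } gives -1
edge 2 of 15 (Blue): { -1 | 0 } gives -1/2
edge 3 of 15 (Blue): { -1; -1/2 | 0 } gives -1/4
edge 4 of 15 (Red): { -1; -1/2 | -1/4; 0 } gives -3/8
edge 5 of 15 (Blue): { -1; -1/2; -3/8 | -1/4; 0 } gives -5/16
edge 6 of 15 (Red): { -1; -1/2; -3/8 | -5/16; -1/4; 0 } gives -11/32
edge 7 of 15 (Blue): { -1; -1/2; -3/8; -11/32 | -5/16; -1/4; 0 } gives -21/64
edge 8 of 15 (Red): { -1; -1/2; -3/8; -11/32 | -21/64; -5/16; -1/4; 0 } gives -43/128
edge 9 of 15 (Red): { -1; -1/2; -3/8; -11/32 | -43/128; -21/64; -5/16; -1/4; 0 } gives -87/256
edge 10 of 15 (Red): { -1; -1/2; -3/8; -11/32 | -87/256; -43/128; -21/64; -5/16; -1/4; 0 } gives -175/512
edge 11 of 15 (Red): { -1; -1/2; -3/8; -11/32 | -175/512; -87/256; -43/128; -21/64; -5/16; -1/4; 0 } gives -351/1024
edge 12 of 15 (Red): { -1; -1/2; -3/8; -11/32 | -351/1024; -175/512; -87/256; -43/128; -21/64; -5/16; -1/4; 0 } gives -703/2048
edge 13 of 15 (Blue): { -1; -1/2; -3/8; -11/32; -703/2048 | -351/1024; -175/512; -87/256; -43/128; -21/64; -5/16; -1/4; 0 } gives -1405/4096
edge 14 of 15 (Blue): { -1; -1/2; -3/8; -11/32; -703/2048; -1405/4096 | -351/1024; -175/512; -87/256; -43/128; -21/64; -5/16; -1/4; 0 } gives -2809/8192
edge 15 of 15 (Red): { -1; -1/2; -3/8; -11/32; -703/2048; -1405/4096 | -2809/8192; -351/1024; -175/512; -87/256; -43/128; -21/64; -5/16; -1/4; 0 } gives -5619/16384

-5619/16384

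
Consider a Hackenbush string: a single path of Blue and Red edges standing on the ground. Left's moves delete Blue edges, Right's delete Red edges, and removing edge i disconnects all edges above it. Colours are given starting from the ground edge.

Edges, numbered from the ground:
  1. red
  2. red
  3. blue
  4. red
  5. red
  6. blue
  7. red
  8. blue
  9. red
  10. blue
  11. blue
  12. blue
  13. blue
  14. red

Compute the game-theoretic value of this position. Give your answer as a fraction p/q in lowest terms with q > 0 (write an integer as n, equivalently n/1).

-7491/4096

Build value(s[:k]) for k = 1..14, string s = red red blue red red blue red blue red blue blue blue blue red.
r: Left {  }, Right { 0 } => simplest -1
rr: Left {  }, Right { -1; 0 } => simplest -2
rrb: Left { -2 }, Right { -1; 0 } => simplest -3/2
rrbr: Left { -2 }, Right { -3/2; -1; 0 } => simplest -7/4
rrbrr: Left { -2 }, Right { -7/4; -3/2; -1; 0 } => simplest -15/8
rrbrrb: Left { -2; -15/8 }, Right { -7/4; -3/2; -1; 0 } => simplest -29/16
rrbrrbr: Left { -2; -15/8 }, Right { -29/16; -7/4; -3/2; -1; 0 } => simplest -59/32
rrbrrbrb: Left { -2; -15/8; -59/32 }, Right { -29/16; -7/4; -3/2; -1; 0 } => simplest -117/64
rrbrrbrbr: Left { -2; -15/8; -59/32 }, Right { -117/64; -29/16; -7/4; -3/2; -1; 0 } => simplest -235/128
rrbrrbrbrb: Left { -2; -15/8; -59/32; -235/128 }, Right { -117/64; -29/16; -7/4; -3/2; -1; 0 } => simplest -469/256
rrbrrbrbrbb: Left { -2; -15/8; -59/32; -235/128; -469/256 }, Right { -117/64; -29/16; -7/4; -3/2; -1; 0 } => simplest -937/512
rrbrrbrbrbbb: Left { -2; -15/8; -59/32; -235/128; -469/256; -937/512 }, Right { -117/64; -29/16; -7/4; -3/2; -1; 0 } => simplest -1873/1024
rrbrrbrbrbbbb: Left { -2; -15/8; -59/32; -235/128; -469/256; -937/512; -1873/1024 }, Right { -117/64; -29/16; -7/4; -3/2; -1; 0 } => simplest -3745/2048
rrbrrbrbrbbbbr: Left { -2; -15/8; -59/32; -235/128; -469/256; -937/512; -1873/1024 }, Right { -3745/2048; -117/64; -29/16; -7/4; -3/2; -1; 0 } => simplest -7491/4096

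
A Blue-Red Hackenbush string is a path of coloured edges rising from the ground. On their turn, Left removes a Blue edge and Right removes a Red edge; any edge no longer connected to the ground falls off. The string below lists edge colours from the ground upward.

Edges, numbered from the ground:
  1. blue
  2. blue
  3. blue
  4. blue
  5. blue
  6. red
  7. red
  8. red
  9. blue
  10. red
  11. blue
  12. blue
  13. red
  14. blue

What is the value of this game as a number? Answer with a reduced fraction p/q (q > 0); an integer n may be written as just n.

2139/512

Recurse on prefixes of the 14-edge string blue blue blue blue blue red red red blue red blue blue red blue:
b: Left { 0 }, Right { none } so simplest 1
bb: Left { 0, 1 }, Right { none } so simplest 2
bbb: Left { 0, 1, 2 }, Right { none } so simplest 3
bbbb: Left { 0, 1, 2, 3 }, Right { none } so simplest 4
bbbbb: Left { 0, 1, 2, 3, 4 }, Right { none } so simplest 5
bbbbbr: Left { 0, 1, 2, 3, 4 }, Right { 5 } so simplest 9/2
bbbbbrr: Left { 0, 1, 2, 3, 4 }, Right { 9/2, 5 } so simplest 17/4
bbbbbrrr: Left { 0, 1, 2, 3, 4 }, Right { 17/4, 9/2, 5 } so simplest 33/8
bbbbbrrrb: Left { 0, 1, 2, 3, 4, 33/8 }, Right { 17/4, 9/2, 5 } so simplest 67/16
bbbbbrrrbr: Left { 0, 1, 2, 3, 4, 33/8 }, Right { 67/16, 17/4, 9/2, 5 } so simplest 133/32
bbbbbrrrbrb: Left { 0, 1, 2, 3, 4, 33/8, 133/32 }, Right { 67/16, 17/4, 9/2, 5 } so simplest 267/64
bbbbbrrrbrbb: Left { 0, 1, 2, 3, 4, 33/8, 133/32, 267/64 }, Right { 67/16, 17/4, 9/2, 5 } so simplest 535/128
bbbbbrrrbrbbr: Left { 0, 1, 2, 3, 4, 33/8, 133/32, 267/64 }, Right { 535/128, 67/16, 17/4, 9/2, 5 } so simplest 1069/256
bbbbbrrrbrbbrb: Left { 0, 1, 2, 3, 4, 33/8, 133/32, 267/64, 1069/256 }, Right { 535/128, 67/16, 17/4, 9/2, 5 } so simplest 2139/512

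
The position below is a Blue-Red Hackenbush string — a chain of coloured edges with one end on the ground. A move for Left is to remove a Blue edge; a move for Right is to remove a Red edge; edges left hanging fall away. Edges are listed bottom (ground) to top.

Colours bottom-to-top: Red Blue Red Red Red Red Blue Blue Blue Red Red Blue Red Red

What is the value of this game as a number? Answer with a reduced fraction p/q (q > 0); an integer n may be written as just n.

-7735/8192

Build v(s[:k]) for k = 1..14, string s = Red Blue Red Red Red Red Blue Blue Blue Red Red Blue Red Red.
v(R) = { (no moves) | 0 } so -1
v(RB) = { -1 | 0 } so -1/2
v(RBR) = { -1 | -1/2; 0 } so -3/4
v(RBRR) = { -1 | -3/4; -1/2; 0 } so -7/8
v(RBRRR) = { -1 | -7/8; -3/4; -1/2; 0 } so -15/16
v(RBRRRR) = { -1 | -15/16; -7/8; -3/4; -1/2; 0 } so -31/32
v(RBRRRRB) = { -1; -31/32 | -15/16; -7/8; -3/4; -1/2; 0 } so -61/64
v(RBRRRRBB) = { -1; -31/32; -61/64 | -15/16; -7/8; -3/4; -1/2; 0 } so -121/128
v(RBRRRRBBB) = { -1; -31/32; -61/64; -121/128 | -15/16; -7/8; -3/4; -1/2; 0 } so -241/256
v(RBRRRRBBBR) = { -1; -31/32; -61/64; -121/128 | -241/256; -15/16; -7/8; -3/4; -1/2; 0 } so -483/512
v(RBRRRRBBBRR) = { -1; -31/32; -61/64; -121/128 | -483/512; -241/256; -15/16; -7/8; -3/4; -1/2; 0 } so -967/1024
v(RBRRRRBBBRRB) = { -1; -31/32; -61/64; -121/128; -967/1024 | -483/512; -241/256; -15/16; -7/8; -3/4; -1/2; 0 } so -1933/2048
v(RBRRRRBBBRRBR) = { -1; -31/32; -61/64; -121/128; -967/1024 | -1933/2048; -483/512; -241/256; -15/16; -7/8; -3/4; -1/2; 0 } so -3867/4096
v(RBRRRRBBBRRBRR) = { -1; -31/32; -61/64; -121/128; -967/1024 | -3867/4096; -1933/2048; -483/512; -241/256; -15/16; -7/8; -3/4; -1/2; 0 } so -7735/8192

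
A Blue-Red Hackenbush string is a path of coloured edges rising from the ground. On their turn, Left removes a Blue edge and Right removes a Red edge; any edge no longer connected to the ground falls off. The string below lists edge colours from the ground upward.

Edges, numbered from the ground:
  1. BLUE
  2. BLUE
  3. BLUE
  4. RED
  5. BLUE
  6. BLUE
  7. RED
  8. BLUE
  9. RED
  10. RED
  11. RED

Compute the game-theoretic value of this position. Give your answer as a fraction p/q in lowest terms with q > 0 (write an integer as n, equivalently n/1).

G(B) = { 0 | · } -> 1
G(BB) = { 0, 1 | · } -> 2
G(BBB) = { 0, 1, 2 | · } -> 3
G(BBBR) = { 0, 1, 2 | 3 } -> 5/2
G(BBBRB) = { 0, 1, 2, 5/2 | 3 } -> 11/4
G(BBBRBB) = { 0, 1, 2, 5/2, 11/4 | 3 } -> 23/8
G(BBBRBBR) = { 0, 1, 2, 5/2, 11/4 | 23/8, 3 } -> 45/16
G(BBBRBBRB) = { 0, 1, 2, 5/2, 11/4, 45/16 | 23/8, 3 } -> 91/32
G(BBBRBBRBR) = { 0, 1, 2, 5/2, 11/4, 45/16 | 91/32, 23/8, 3 } -> 181/64
G(BBBRBBRBRR) = { 0, 1, 2, 5/2, 11/4, 45/16 | 181/64, 91/32, 23/8, 3 } -> 361/128
G(BBBRBBRBRRR) = { 0, 1, 2, 5/2, 11/4, 45/16 | 361/128, 181/64, 91/32, 23/8, 3 } -> 721/256

721/256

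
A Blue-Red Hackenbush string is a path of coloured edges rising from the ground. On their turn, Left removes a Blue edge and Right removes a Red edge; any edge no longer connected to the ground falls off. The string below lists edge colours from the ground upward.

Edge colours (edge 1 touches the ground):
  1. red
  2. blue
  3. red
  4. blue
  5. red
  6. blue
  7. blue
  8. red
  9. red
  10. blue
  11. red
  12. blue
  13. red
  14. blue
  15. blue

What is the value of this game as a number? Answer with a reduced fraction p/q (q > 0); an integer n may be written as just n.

Recurse on prefixes of the 15-edge string red blue red blue red blue blue red red blue red blue red blue blue:
value(r) = { (no moves) | 0 } → -1
value(rb) = { -1 | 0 } → -1/2
value(rbr) = { -1 | -1/2 0 } → -3/4
value(rbrb) = { -1 -3/4 | -1/2 0 } → -5/8
value(rbrbr) = { -1 -3/4 | -5/8 -1/2 0 } → -11/16
value(rbrbrb) = { -1 -3/4 -11/16 | -5/8 -1/2 0 } → -21/32
value(rbrbrbb) = { -1 -3/4 -11/16 -21/32 | -5/8 -1/2 0 } → -41/64
value(rbrbrbbr) = { -1 -3/4 -11/16 -21/32 | -41/64 -5/8 -1/2 0 } → -83/128
value(rbrbrbbrr) = { -1 -3/4 -11/16 -21/32 | -83/128 -41/64 -5/8 -1/2 0 } → -167/256
value(rbrbrbbrrb) = { -1 -3/4 -11/16 -21/32 -167/256 | -83/128 -41/64 -5/8 -1/2 0 } → -333/512
value(rbrbrbbrrbr) = { -1 -3/4 -11/16 -21/32 -167/256 | -333/512 -83/128 -41/64 -5/8 -1/2 0 } → -667/1024
value(rbrbrbbrrbrb) = { -1 -3/4 -11/16 -21/32 -167/256 -667/1024 | -333/512 -83/128 -41/64 -5/8 -1/2 0 } → -1333/2048
value(rbrbrbbrrbrbr) = { -1 -3/4 -11/16 -21/32 -167/256 -667/1024 | -1333/2048 -333/512 -83/128 -41/64 -5/8 -1/2 0 } → -2667/4096
value(rbrbrbbrrbrbrb) = { -1 -3/4 -11/16 -21/32 -167/256 -667/1024 -2667/4096 | -1333/2048 -333/512 -83/128 -41/64 -5/8 -1/2 0 } → -5333/8192
value(rbrbrbbrrbrbrbb) = { -1 -3/4 -11/16 -21/32 -167/256 -667/1024 -2667/4096 -5333/8192 | -1333/2048 -333/512 -83/128 -41/64 -5/8 -1/2 0 } → -10665/16384

-10665/16384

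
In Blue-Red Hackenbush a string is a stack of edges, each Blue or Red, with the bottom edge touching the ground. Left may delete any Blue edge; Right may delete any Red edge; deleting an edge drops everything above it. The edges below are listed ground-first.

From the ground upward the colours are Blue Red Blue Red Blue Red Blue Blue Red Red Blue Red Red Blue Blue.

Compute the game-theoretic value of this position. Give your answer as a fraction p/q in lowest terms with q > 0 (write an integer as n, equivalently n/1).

g_1 [B]  L=[0]  R=[∅]  gives 1
g_2 [BR]  L=[0]  R=[1]  gives 1/2
g_3 [BRB]  L=[0; 1/2]  R=[1]  gives 3/4
g_4 [BRBR]  L=[0; 1/2]  R=[3/4; 1]  gives 5/8
g_5 [BRBRB]  L=[0; 1/2; 5/8]  R=[3/4; 1]  gives 11/16
g_6 [BRBRBR]  L=[0; 1/2; 5/8]  R=[11/16; 3/4; 1]  gives 21/32
g_7 [BRBRBRB]  L=[0; 1/2; 5/8; 21/32]  R=[11/16; 3/4; 1]  gives 43/64
g_8 [BRBRBRBB]  L=[0; 1/2; 5/8; 21/32; 43/64]  R=[11/16; 3/4; 1]  gives 87/128
g_9 [BRBRBRBBR]  L=[0; 1/2; 5/8; 21/32; 43/64]  R=[87/128; 11/16; 3/4; 1]  gives 173/256
g_10 [BRBRBRBBRR]  L=[0; 1/2; 5/8; 21/32; 43/64]  R=[173/256; 87/128; 11/16; 3/4; 1]  gives 345/512
g_11 [BRBRBRBBRRB]  L=[0; 1/2; 5/8; 21/32; 43/64; 345/512]  R=[173/256; 87/128; 11/16; 3/4; 1]  gives 691/1024
g_12 [BRBRBRBBRRBR]  L=[0; 1/2; 5/8; 21/32; 43/64; 345/512]  R=[691/1024; 173/256; 87/128; 11/16; 3/4; 1]  gives 1381/2048
g_13 [BRBRBRBBRRBRR]  L=[0; 1/2; 5/8; 21/32; 43/64; 345/512]  R=[1381/2048; 691/1024; 173/256; 87/128; 11/16; 3/4; 1]  gives 2761/4096
g_14 [BRBRBRBBRRBRRB]  L=[0; 1/2; 5/8; 21/32; 43/64; 345/512; 2761/4096]  R=[1381/2048; 691/1024; 173/256; 87/128; 11/16; 3/4; 1]  gives 5523/8192
g_15 [BRBRBRBBRRBRRBB]  L=[0; 1/2; 5/8; 21/32; 43/64; 345/512; 2761/4096; 5523/8192]  R=[1381/2048; 691/1024; 173/256; 87/128; 11/16; 3/4; 1]  gives 11047/16384

11047/16384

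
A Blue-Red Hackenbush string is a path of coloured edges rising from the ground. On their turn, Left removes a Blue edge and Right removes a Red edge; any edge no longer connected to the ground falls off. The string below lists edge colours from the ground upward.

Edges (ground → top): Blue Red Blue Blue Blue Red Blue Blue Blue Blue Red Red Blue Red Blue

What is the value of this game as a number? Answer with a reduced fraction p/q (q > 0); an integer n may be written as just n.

15307/16384

Recurse on prefixes of the 15-edge string Blue Red Blue Blue Blue Red Blue Blue Blue Blue Red Red Blue Red Blue:
B: Left { 0 }, Right {  } = simplest 1
BR: Left { 0 }, Right { 1 } = simplest 1/2
BRB: Left { 0 1/2 }, Right { 1 } = simplest 3/4
BRBB: Left { 0 1/2 3/4 }, Right { 1 } = simplest 7/8
BRBBB: Left { 0 1/2 3/4 7/8 }, Right { 1 } = simplest 15/16
BRBBBR: Left { 0 1/2 3/4 7/8 }, Right { 15/16 1 } = simplest 29/32
BRBBBRB: Left { 0 1/2 3/4 7/8 29/32 }, Right { 15/16 1 } = simplest 59/64
BRBBBRBB: Left { 0 1/2 3/4 7/8 29/32 59/64 }, Right { 15/16 1 } = simplest 119/128
BRBBBRBBB: Left { 0 1/2 3/4 7/8 29/32 59/64 119/128 }, Right { 15/16 1 } = simplest 239/256
BRBBBRBBBB: Left { 0 1/2 3/4 7/8 29/32 59/64 119/128 239/256 }, Right { 15/16 1 } = simplest 479/512
BRBBBRBBBBR: Left { 0 1/2 3/4 7/8 29/32 59/64 119/128 239/256 }, Right { 479/512 15/16 1 } = simplest 957/1024
BRBBBRBBBBRR: Left { 0 1/2 3/4 7/8 29/32 59/64 119/128 239/256 }, Right { 957/1024 479/512 15/16 1 } = simplest 1913/2048
BRBBBRBBBBRRB: Left { 0 1/2 3/4 7/8 29/32 59/64 119/128 239/256 1913/2048 }, Right { 957/1024 479/512 15/16 1 } = simplest 3827/4096
BRBBBRBBBBRRBR: Left { 0 1/2 3/4 7/8 29/32 59/64 119/128 239/256 1913/2048 }, Right { 3827/4096 957/1024 479/512 15/16 1 } = simplest 7653/8192
BRBBBRBBBBRRBRB: Left { 0 1/2 3/4 7/8 29/32 59/64 119/128 239/256 1913/2048 7653/8192 }, Right { 3827/4096 957/1024 479/512 15/16 1 } = simplest 15307/16384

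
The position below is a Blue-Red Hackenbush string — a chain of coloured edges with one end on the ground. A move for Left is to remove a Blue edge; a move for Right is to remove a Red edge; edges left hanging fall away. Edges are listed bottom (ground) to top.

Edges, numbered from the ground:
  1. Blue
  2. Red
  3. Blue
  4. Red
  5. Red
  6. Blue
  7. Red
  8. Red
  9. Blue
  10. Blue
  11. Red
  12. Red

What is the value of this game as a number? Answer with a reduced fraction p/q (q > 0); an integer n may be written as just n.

1177/2048

1 of 12 · B · max L 0 · min R +∞ → 1
2 of 12 · BR · max L 0 · min R 1 → 1/2
3 of 12 · BRB · max L 1/2 · min R 1 → 3/4
4 of 12 · BRBR · max L 1/2 · min R 3/4 → 5/8
5 of 12 · BRBRR · max L 1/2 · min R 5/8 → 9/16
6 of 12 · BRBRRB · max L 9/16 · min R 5/8 → 19/32
7 of 12 · BRBRRBR · max L 9/16 · min R 19/32 → 37/64
8 of 12 · BRBRRBRR · max L 9/16 · min R 37/64 → 73/128
9 of 12 · BRBRRBRRB · max L 73/128 · min R 37/64 → 147/256
10 of 12 · BRBRRBRRBB · max L 147/256 · min R 37/64 → 295/512
11 of 12 · BRBRRBRRBBR · max L 147/256 · min R 295/512 → 589/1024
12 of 12 · BRBRRBRRBBRR · max L 147/256 · min R 589/1024 → 1177/2048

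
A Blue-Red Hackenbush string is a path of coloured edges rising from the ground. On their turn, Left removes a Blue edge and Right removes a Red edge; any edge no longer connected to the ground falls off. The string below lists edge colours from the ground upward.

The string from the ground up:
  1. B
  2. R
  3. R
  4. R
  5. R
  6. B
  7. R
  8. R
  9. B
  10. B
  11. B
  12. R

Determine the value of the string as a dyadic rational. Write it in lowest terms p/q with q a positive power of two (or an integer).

v(B) = { 0 | none } = 1
v(BR) = { 0 | 1 } = 1/2
v(BRR) = { 0 | 1/2,1 } = 1/4
v(BRRR) = { 0 | 1/4,1/2,1 } = 1/8
v(BRRRR) = { 0 | 1/8,1/4,1/2,1 } = 1/16
v(BRRRRB) = { 0,1/16 | 1/8,1/4,1/2,1 } = 3/32
v(BRRRRBR) = { 0,1/16 | 3/32,1/8,1/4,1/2,1 } = 5/64
v(BRRRRBRR) = { 0,1/16 | 5/64,3/32,1/8,1/4,1/2,1 } = 9/128
v(BRRRRBRRB) = { 0,1/16,9/128 | 5/64,3/32,1/8,1/4,1/2,1 } = 19/256
v(BRRRRBRRBB) = { 0,1/16,9/128,19/256 | 5/64,3/32,1/8,1/4,1/2,1 } = 39/512
v(BRRRRBRRBBB) = { 0,1/16,9/128,19/256,39/512 | 5/64,3/32,1/8,1/4,1/2,1 } = 79/1024
v(BRRRRBRRBBBR) = { 0,1/16,9/128,19/256,39/512 | 79/1024,5/64,3/32,1/8,1/4,1/2,1 } = 157/2048

157/2048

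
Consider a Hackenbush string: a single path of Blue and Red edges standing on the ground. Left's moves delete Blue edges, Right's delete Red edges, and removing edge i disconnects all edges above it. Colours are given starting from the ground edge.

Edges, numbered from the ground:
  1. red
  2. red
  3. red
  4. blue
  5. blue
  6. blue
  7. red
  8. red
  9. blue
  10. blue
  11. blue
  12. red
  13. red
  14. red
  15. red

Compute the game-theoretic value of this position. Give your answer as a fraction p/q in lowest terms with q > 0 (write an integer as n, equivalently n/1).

-8991/4096

Recurse on prefixes of the 15-edge string red red red blue blue blue red red blue blue blue red red red red:
1 of 15 · r · max L −∞ · min R 0 -> -1
2 of 15 · rr · max L −∞ · min R -1 -> -2
3 of 15 · rrr · max L −∞ · min R -2 -> -3
4 of 15 · rrrb · max L -3 · min R -2 -> -5/2
5 of 15 · rrrbb · max L -5/2 · min R -2 -> -9/4
6 of 15 · rrrbbb · max L -9/4 · min R -2 -> -17/8
7 of 15 · rrrbbbr · max L -9/4 · min R -17/8 -> -35/16
8 of 15 · rrrbbbrr · max L -9/4 · min R -35/16 -> -71/32
9 of 15 · rrrbbbrrb · max L -71/32 · min R -35/16 -> -141/64
10 of 15 · rrrbbbrrbb · max L -141/64 · min R -35/16 -> -281/128
11 of 15 · rrrbbbrrbbb · max L -281/128 · min R -35/16 -> -561/256
12 of 15 · rrrbbbrrbbbr · max L -281/128 · min R -561/256 -> -1123/512
13 of 15 · rrrbbbrrbbbrr · max L -281/128 · min R -1123/512 -> -2247/1024
14 of 15 · rrrbbbrrbbbrrr · max L -281/128 · min R -2247/1024 -> -4495/2048
15 of 15 · rrrbbbrrbbbrrrr · max L -281/128 · min R -4495/2048 -> -8991/4096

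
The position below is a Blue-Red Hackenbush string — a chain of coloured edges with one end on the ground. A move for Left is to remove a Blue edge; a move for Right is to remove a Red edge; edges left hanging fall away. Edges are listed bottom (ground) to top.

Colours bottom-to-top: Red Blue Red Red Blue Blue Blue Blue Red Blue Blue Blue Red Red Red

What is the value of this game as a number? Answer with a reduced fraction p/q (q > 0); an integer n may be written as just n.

-12431/16384

Recurse on prefixes of the 15-edge string Red Blue Red Red Blue Blue Blue Blue Red Blue Blue Blue Red Red Red:
edge 1 of 15 (Red): { none | 0 } — -1
edge 2 of 15 (Blue): { -1 | 0 } — -1/2
edge 3 of 15 (Red): { -1 | -1/2, 0 } — -3/4
edge 4 of 15 (Red): { -1 | -3/4, -1/2, 0 } — -7/8
edge 5 of 15 (Blue): { -1, -7/8 | -3/4, -1/2, 0 } — -13/16
edge 6 of 15 (Blue): { -1, -7/8, -13/16 | -3/4, -1/2, 0 } — -25/32
edge 7 of 15 (Blue): { -1, -7/8, -13/16, -25/32 | -3/4, -1/2, 0 } — -49/64
edge 8 of 15 (Blue): { -1, -7/8, -13/16, -25/32, -49/64 | -3/4, -1/2, 0 } — -97/128
edge 9 of 15 (Red): { -1, -7/8, -13/16, -25/32, -49/64 | -97/128, -3/4, -1/2, 0 } — -195/256
edge 10 of 15 (Blue): { -1, -7/8, -13/16, -25/32, -49/64, -195/256 | -97/128, -3/4, -1/2, 0 } — -389/512
edge 11 of 15 (Blue): { -1, -7/8, -13/16, -25/32, -49/64, -195/256, -389/512 | -97/128, -3/4, -1/2, 0 } — -777/1024
edge 12 of 15 (Blue): { -1, -7/8, -13/16, -25/32, -49/64, -195/256, -389/512, -777/1024 | -97/128, -3/4, -1/2, 0 } — -1553/2048
edge 13 of 15 (Red): { -1, -7/8, -13/16, -25/32, -49/64, -195/256, -389/512, -777/1024 | -1553/2048, -97/128, -3/4, -1/2, 0 } — -3107/4096
edge 14 of 15 (Red): { -1, -7/8, -13/16, -25/32, -49/64, -195/256, -389/512, -777/1024 | -3107/4096, -1553/2048, -97/128, -3/4, -1/2, 0 } — -6215/8192
edge 15 of 15 (Red): { -1, -7/8, -13/16, -25/32, -49/64, -195/256, -389/512, -777/1024 | -6215/8192, -3107/4096, -1553/2048, -97/128, -3/4, -1/2, 0 } — -12431/16384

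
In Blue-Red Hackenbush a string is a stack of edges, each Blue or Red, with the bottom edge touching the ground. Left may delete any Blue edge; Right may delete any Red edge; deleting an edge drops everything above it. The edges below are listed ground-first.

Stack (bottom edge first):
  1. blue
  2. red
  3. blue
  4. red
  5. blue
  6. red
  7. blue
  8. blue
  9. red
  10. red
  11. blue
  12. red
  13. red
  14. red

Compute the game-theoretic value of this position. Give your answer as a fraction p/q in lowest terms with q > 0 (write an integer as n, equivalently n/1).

G_1 [b]  L=[0]  R=[·]  — 1
G_2 [br]  L=[0]  R=[1]  — 1/2
G_3 [brb]  L=[0, 1/2]  R=[1]  — 3/4
G_4 [brbr]  L=[0, 1/2]  R=[3/4, 1]  — 5/8
G_5 [brbrb]  L=[0, 1/2, 5/8]  R=[3/4, 1]  — 11/16
G_6 [brbrbr]  L=[0, 1/2, 5/8]  R=[11/16, 3/4, 1]  — 21/32
G_7 [brbrbrb]  L=[0, 1/2, 5/8, 21/32]  R=[11/16, 3/4, 1]  — 43/64
G_8 [brbrbrbb]  L=[0, 1/2, 5/8, 21/32, 43/64]  R=[11/16, 3/4, 1]  — 87/128
G_9 [brbrbrbbr]  L=[0, 1/2, 5/8, 21/32, 43/64]  R=[87/128, 11/16, 3/4, 1]  — 173/256
G_10 [brbrbrbbrr]  L=[0, 1/2, 5/8, 21/32, 43/64]  R=[173/256, 87/128, 11/16, 3/4, 1]  — 345/512
G_11 [brbrbrbbrrb]  L=[0, 1/2, 5/8, 21/32, 43/64, 345/512]  R=[173/256, 87/128, 11/16, 3/4, 1]  — 691/1024
G_12 [brbrbrbbrrbr]  L=[0, 1/2, 5/8, 21/32, 43/64, 345/512]  R=[691/1024, 173/256, 87/128, 11/16, 3/4, 1]  — 1381/2048
G_13 [brbrbrbbrrbrr]  L=[0, 1/2, 5/8, 21/32, 43/64, 345/512]  R=[1381/2048, 691/1024, 173/256, 87/128, 11/16, 3/4, 1]  — 2761/4096
G_14 [brbrbrbbrrbrrr]  L=[0, 1/2, 5/8, 21/32, 43/64, 345/512]  R=[2761/4096, 1381/2048, 691/1024, 173/256, 87/128, 11/16, 3/4, 1]  — 5521/8192

5521/8192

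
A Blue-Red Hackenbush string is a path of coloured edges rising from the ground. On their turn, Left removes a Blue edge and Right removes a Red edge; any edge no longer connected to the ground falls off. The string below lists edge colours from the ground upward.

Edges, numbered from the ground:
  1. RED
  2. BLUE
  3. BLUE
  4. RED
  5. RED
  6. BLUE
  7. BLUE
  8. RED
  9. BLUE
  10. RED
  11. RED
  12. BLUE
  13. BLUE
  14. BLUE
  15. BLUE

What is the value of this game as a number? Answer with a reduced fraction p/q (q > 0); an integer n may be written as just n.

-6497/16384

Prefix values for RED BLUE BLUE RED RED BLUE BLUE RED BLUE RED RED BLUE BLUE BLUE BLUE via {L|R} + simplicity:
val_1 [R]  L=[—]  R=[0]  gives -1
val_2 [RB]  L=[-1]  R=[0]  gives -1/2
val_3 [RBB]  L=[-1 -1/2]  R=[0]  gives -1/4
val_4 [RBBR]  L=[-1 -1/2]  R=[-1/4 0]  gives -3/8
val_5 [RBBRR]  L=[-1 -1/2]  R=[-3/8 -1/4 0]  gives -7/16
val_6 [RBBRRB]  L=[-1 -1/2 -7/16]  R=[-3/8 -1/4 0]  gives -13/32
val_7 [RBBRRBB]  L=[-1 -1/2 -7/16 -13/32]  R=[-3/8 -1/4 0]  gives -25/64
val_8 [RBBRRBBR]  L=[-1 -1/2 -7/16 -13/32]  R=[-25/64 -3/8 -1/4 0]  gives -51/128
val_9 [RBBRRBBRB]  L=[-1 -1/2 -7/16 -13/32 -51/128]  R=[-25/64 -3/8 -1/4 0]  gives -101/256
val_10 [RBBRRBBRBR]  L=[-1 -1/2 -7/16 -13/32 -51/128]  R=[-101/256 -25/64 -3/8 -1/4 0]  gives -203/512
val_11 [RBBRRBBRBRR]  L=[-1 -1/2 -7/16 -13/32 -51/128]  R=[-203/512 -101/256 -25/64 -3/8 -1/4 0]  gives -407/1024
val_12 [RBBRRBBRBRRB]  L=[-1 -1/2 -7/16 -13/32 -51/128 -407/1024]  R=[-203/512 -101/256 -25/64 -3/8 -1/4 0]  gives -813/2048
val_13 [RBBRRBBRBRRBB]  L=[-1 -1/2 -7/16 -13/32 -51/128 -407/1024 -813/2048]  R=[-203/512 -101/256 -25/64 -3/8 -1/4 0]  gives -1625/4096
val_14 [RBBRRBBRBRRBBB]  L=[-1 -1/2 -7/16 -13/32 -51/128 -407/1024 -813/2048 -1625/4096]  R=[-203/512 -101/256 -25/64 -3/8 -1/4 0]  gives -3249/8192
val_15 [RBBRRBBRBRRBBBB]  L=[-1 -1/2 -7/16 -13/32 -51/128 -407/1024 -813/2048 -1625/4096 -3249/8192]  R=[-203/512 -101/256 -25/64 -3/8 -1/4 0]  gives -6497/16384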